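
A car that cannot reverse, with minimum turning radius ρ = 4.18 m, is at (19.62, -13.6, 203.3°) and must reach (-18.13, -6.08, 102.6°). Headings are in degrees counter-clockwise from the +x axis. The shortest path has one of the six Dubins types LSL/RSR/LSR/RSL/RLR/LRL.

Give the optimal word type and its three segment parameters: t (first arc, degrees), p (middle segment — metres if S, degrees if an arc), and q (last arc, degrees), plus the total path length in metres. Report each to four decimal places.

Let ψ = atan2(Δy, Δx) = atan2(7.52, -37.75) = 168.7339° be the start→goal bearing.
Normalize: d = |goal − start| / ρ = 38.491725/4.18 = 9.208547, α = (θ_start − ψ) mod 360° = 34.5661° = 0.603293 rad, β = (θ_goal − ψ) mod 360° = 293.8661° = 5.128932 rad.
Common terms: sin α = 0.567357, cos α = 0.823472, sin β = -0.914493, cos β = 0.404601, cos(α−β) = -0.185667, d² = 84.797332. Work in radians in the unit-radius frame; every candidate has L = ρ·(t + p + q).
LSL: p² = 2 + d² − 2cos(α−β) + 2d(sin α − sin β) = 114.460043; p = √p² = 10.698600; φ = atan2(cos β − cos α, d + sin α − sin β) = -0.039162 rad; t = (φ − α) mod 2π = 5.640730 rad, q = (β − φ) mod 2π = 5.168094 rad → L = 4.18·(5.640730 + 10.698600 + 5.168094) = 4.18·21.507424 = 89.901033 m
RSR: p² = 2 + d² − 2cos(α−β) + 2d(sin β − sin α) = 59.877287; p = √p² = 7.738042; φ = atan2(cos α − cos β, d − sin α + sin β) = 0.054158 rad; t = (α − φ) mod 2π = 0.549135 rad, q = (φ − β) mod 2π = 1.208411 rad → L = 4.18·(0.549135 + 7.738042 + 1.208411) = 4.18·9.495588 = 39.691558 m
LSR: p² = d² − 2 + 2cos(α−β) + 2d(sin α + sin β) = 76.032764; p = √p² = 8.719677; φ = atan2(−cos α − cos β, d + sin α + sin β) − atan2(−2, p) = 0.087757 rad; t = (φ − α) mod 2π = 5.767649 rad, q = (φ − β) mod 2π = 1.242011 rad → L = 4.18·(5.767649 + 8.719677 + 1.242011) = 4.18·15.729337 = 65.748627 m
RSL: p² = d² − 2 + 2cos(α−β) − 2d(sin α + sin β) = 88.819234; p = √p² = 9.424396; φ = atan2(cos α + cos β, d − sin α − sin β) − atan2(2, p) = -0.081296 rad; t = (α − φ) mod 2π = 0.684589 rad, q = (β − φ) mod 2π = 5.210228 rad → L = 4.18·(0.684589 + 9.424396 + 5.210228) = 4.18·15.319212 = 64.034308 m
RLR: c = (6 − d² + 2cos(α−β) + 2d(sin α − sin β))/8 = -6.484661, |c| > 1 → infeasible
LRL: c = (6 − d² + 2cos(α−β) − 2d(sin α − sin β))/8 = -13.307505, |c| > 1 → infeasible
Shortest: RSR with L = 39.691558 m ≈ 39.6916 m
Convert RSR to answer units (arcs ×180/π): t = 0.549135·180/π = 31.4631°, p = ρ·p = 4.18·7.738042 = 32.3450 m, q = 1.208411·180/π = 69.2369°, L = 39.6916 m.

RSR: t = 31.4631°, p = 32.3450 m, q = 69.2369°, L = 39.6916 m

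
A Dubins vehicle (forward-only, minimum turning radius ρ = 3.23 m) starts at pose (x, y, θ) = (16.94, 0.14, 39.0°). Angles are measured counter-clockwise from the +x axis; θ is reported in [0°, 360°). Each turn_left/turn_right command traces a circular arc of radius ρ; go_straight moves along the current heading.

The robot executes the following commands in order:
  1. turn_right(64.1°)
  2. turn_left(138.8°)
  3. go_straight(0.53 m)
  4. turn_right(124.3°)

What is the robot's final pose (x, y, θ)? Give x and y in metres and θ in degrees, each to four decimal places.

(28.0093, 9.7366, 349.4000°)

set_pose: (x, y, θ) = (16.9400, 0.1400, 39.0000°), ρ = 3.23
turn_right(64.1°): centre at ρ to the right, rotate −64.1° → (20.3429, 0.5548, -25.1000° ≡ 334.9000°)
turn_left(138.8°): centre at ρ to the left, rotate +138.8° → (24.6706, 4.7781, 473.7000° ≡ 113.7000°)
go_straight(0.53): x += 0.53·cos θ, y += 0.53·sin θ → (24.4576, 5.2634, 113.7000°)
turn_right(124.3°): centre at ρ to the right, rotate −124.3° → (28.0093, 9.7366, -10.6000° ≡ 349.4000°)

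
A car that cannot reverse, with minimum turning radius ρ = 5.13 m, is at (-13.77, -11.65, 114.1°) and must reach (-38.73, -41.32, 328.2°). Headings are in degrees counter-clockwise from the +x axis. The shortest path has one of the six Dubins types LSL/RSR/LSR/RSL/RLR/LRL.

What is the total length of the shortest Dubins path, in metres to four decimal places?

48.2864 m

Let ψ = atan2(Δy, Δx) = atan2(-29.67, -24.96) = -130.0724° be the start→goal bearing.
Normalize: d = |goal − start| / ρ = 38.772548/5.13 = 7.558002, α = (θ_start − ψ) mod 360° = 244.1724° = 4.261611 rad, β = (θ_goal − ψ) mod 360° = 98.2724° = 1.715176 rad.
Common terms: sin α = -0.900109, cos α = -0.435666, sin β = 0.989595, cos β = -0.143879, cos(α−β) = -0.828060, d² = 57.123388. Work in radians in the unit-radius frame; every candidate has L = ρ·(t + p + q).
LSL: p² = 2 + d² − 2cos(α−β) + 2d(sin α − sin β) = 32.214738; p = √p² = 5.675803; φ = atan2(cos β − cos α, d + sin α − sin β) = 0.051432 rad; t = (φ − α) mod 2π = 2.073005 rad, q = (β − φ) mod 2π = 1.663745 rad → L = 5.13·(2.073005 + 5.675803 + 1.663745) = 5.13·9.412553 = 48.286396 m
RSR: p² = 2 + d² − 2cos(α−β) + 2d(sin β − sin α) = 89.344280; p = √p² = 9.452210; φ = atan2(cos α − cos β, d − sin α + sin β) = -0.030875 rad; t = (α − φ) mod 2π = 4.292486 rad, q = (φ − β) mod 2π = 4.537135 rad → L = 5.13·(4.292486 + 9.452210 + 4.537135) = 5.13·18.281831 = 93.785793 m
LSR: p² = d² − 2 + 2cos(α−β) + 2d(sin α + sin β) = 54.819949; p = √p² = 7.404049; φ = atan2(−cos α − cos β, d + sin α + sin β) − atan2(−2, p) = 0.339464 rad; t = (φ − α) mod 2π = 2.361038 rad, q = (φ − β) mod 2π = 4.907473 rad → L = 5.13·(2.361038 + 7.404049 + 4.907473) = 5.13·14.672560 = 75.270232 m
RSL: p² = d² − 2 + 2cos(α−β) − 2d(sin α + sin β) = 52.114587; p = √p² = 7.219043; φ = atan2(cos α + cos β, d − sin α − sin β) − atan2(2, p) = -0.347710 rad; t = (α − φ) mod 2π = 4.609321 rad, q = (β − φ) mod 2π = 2.062886 rad → L = 5.13·(4.609321 + 7.219043 + 2.062886) = 5.13·13.891250 = 71.262113 m
RLR: c = (6 − d² + 2cos(α−β) + 2d(sin α − sin β))/8 = -10.168035, |c| > 1 → infeasible
LRL: c = (6 − d² + 2cos(α−β) − 2d(sin α − sin β))/8 = -3.026842, |c| > 1 → infeasible
Shortest: LSL with L = 48.286396 m ≈ 48.2864 m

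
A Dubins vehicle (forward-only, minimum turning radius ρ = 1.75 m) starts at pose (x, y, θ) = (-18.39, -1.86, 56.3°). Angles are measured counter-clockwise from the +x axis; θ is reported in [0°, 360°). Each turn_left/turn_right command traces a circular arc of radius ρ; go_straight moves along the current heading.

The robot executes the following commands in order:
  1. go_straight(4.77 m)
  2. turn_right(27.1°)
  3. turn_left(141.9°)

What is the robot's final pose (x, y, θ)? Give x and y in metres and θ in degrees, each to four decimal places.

(-15.7242, 5.9216, 171.1000°)

set_pose: (x, y, θ) = (-18.3900, -1.8600, 56.3000°), ρ = 1.75
go_straight(4.77): x += 4.77·cos θ, y += 4.77·sin θ → (-15.7434, 2.1084, 56.3000°)
turn_right(27.1°): centre at ρ to the right, rotate −27.1° → (-15.1412, 2.6651, 29.2000°)
turn_left(141.9°): centre at ρ to the left, rotate +141.9° → (-15.7242, 5.9216, 171.1000°)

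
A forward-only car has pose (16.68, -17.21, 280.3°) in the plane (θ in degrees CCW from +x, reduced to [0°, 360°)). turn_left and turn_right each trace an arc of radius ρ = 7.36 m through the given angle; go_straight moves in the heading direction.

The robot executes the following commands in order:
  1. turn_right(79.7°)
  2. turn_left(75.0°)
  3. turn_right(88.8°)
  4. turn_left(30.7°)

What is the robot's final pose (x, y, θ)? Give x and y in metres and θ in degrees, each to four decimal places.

(-2.7696, -42.5186, 217.5000°)

set_pose: (x, y, θ) = (16.6800, -17.2100, 280.3000°), ρ = 7.36
turn_right(79.7°): centre at ρ to the right, rotate −79.7° → (12.0282, -25.4154, 200.6000°)
turn_left(75.0°): centre at ρ to the left, rotate +75.0° → (7.2928, -33.0230, 275.6000°)
turn_right(88.8°): centre at ρ to the right, rotate −88.8° → (0.8394, -41.0494, 186.8000°)
turn_left(30.7°): centre at ρ to the left, rotate +30.7° → (-2.7696, -42.5186, 217.5000°)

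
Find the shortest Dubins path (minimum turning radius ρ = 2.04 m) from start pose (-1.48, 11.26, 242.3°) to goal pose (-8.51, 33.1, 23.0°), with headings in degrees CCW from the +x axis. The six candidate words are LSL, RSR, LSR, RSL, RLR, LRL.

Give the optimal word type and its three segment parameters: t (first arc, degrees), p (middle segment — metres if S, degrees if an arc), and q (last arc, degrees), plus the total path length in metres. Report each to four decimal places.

Let ψ = atan2(Δy, Δx) = atan2(21.84, -7.03) = 107.8427° be the start→goal bearing.
Normalize: d = |goal − start| / ρ = 22.943550/2.04 = 11.246838, α = (θ_start − ψ) mod 360° = 134.4573° = 2.346723 rad, β = (θ_goal − ψ) mod 360° = 275.1573° = 4.802401 rad.
Common terms: sin α = 0.713772, cos α = -0.700378, sin β = -0.995952, cos β = 0.089891, cos(α−β) = -0.773840, d² = 126.491374. Work in radians in the unit-radius frame; every candidate has L = ρ·(t + p + q).
LSL: p² = 2 + d² − 2cos(α−β) + 2d(sin α − sin β) = 168.497028; p = √p² = 12.980640; φ = atan2(cos β − cos α, d + sin α − sin β) = 0.060918 rad; t = (φ − α) mod 2π = 3.997380 rad, q = (β − φ) mod 2π = 4.741483 rad → L = 2.04·(3.997380 + 12.980640 + 4.741483) = 2.04·21.719504 = 44.307788 m
RSR: p² = 2 + d² − 2cos(α−β) + 2d(sin β − sin α) = 91.581080; p = √p² = 9.569800; φ = atan2(cos α − cos β, d − sin α + sin β) = -0.082674 rad; t = (α − φ) mod 2π = 2.429397 rad, q = (φ − β) mod 2π = 1.398110 rad → L = 2.04·(2.429397 + 9.569800 + 1.398110) = 2.04·13.397307 = 27.330507 m
LSR: p² = d² − 2 + 2cos(α−β) + 2d(sin α + sin β) = 116.596440; p = √p² = 10.797983; φ = atan2(−cos α − cos β, d + sin α + sin β) − atan2(−2, p) = 0.238765 rad; t = (φ − α) mod 2π = 4.175227 rad, q = (φ − β) mod 2π = 1.719548 rad → L = 2.04·(4.175227 + 10.797983 + 1.719548) = 2.04·16.692758 = 34.053227 m
RSL: p² = d² − 2 + 2cos(α−β) − 2d(sin α + sin β) = 129.290946; p = √p² = 11.370618; φ = atan2(cos α + cos β, d − sin α − sin β) − atan2(2, p) = -0.227014 rad; t = (α − φ) mod 2π = 2.573737 rad, q = (β − φ) mod 2π = 5.029415 rad → L = 2.04·(2.573737 + 11.370618 + 5.029415) = 2.04·18.973770 = 38.706491 m
RLR: c = (6 − d² + 2cos(α−β) + 2d(sin α − sin β))/8 = -10.447635, |c| > 1 → infeasible
LRL: c = (6 − d² + 2cos(α−β) − 2d(sin α − sin β))/8 = -20.062128, |c| > 1 → infeasible
Shortest: RSR with L = 27.330507 m ≈ 27.3305 m
Convert RSR to answer units (arcs ×180/π): t = 2.429397·180/π = 139.1942°, p = ρ·p = 2.04·9.569800 = 19.5224 m, q = 1.398110·180/π = 80.1058°, L = 27.3305 m.

RSR: t = 139.1942°, p = 19.5224 m, q = 80.1058°, L = 27.3305 m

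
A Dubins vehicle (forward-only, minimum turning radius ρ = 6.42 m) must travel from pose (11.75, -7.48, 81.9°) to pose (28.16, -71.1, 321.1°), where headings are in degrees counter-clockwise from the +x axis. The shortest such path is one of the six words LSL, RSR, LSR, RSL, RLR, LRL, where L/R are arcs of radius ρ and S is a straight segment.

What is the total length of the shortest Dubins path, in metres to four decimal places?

82.7197 m

Let ψ = atan2(Δy, Δx) = atan2(-63.62, 16.41) = -75.5365° be the start→goal bearing.
Normalize: d = |goal − start| / ρ = 65.702302/6.42 = 10.234003, α = (θ_start − ψ) mod 360° = 157.4365° = 2.747786 rad, β = (θ_goal − ψ) mod 360° = 36.6365° = 0.639428 rad.
Common terms: sin α = 0.383707, cos α = -0.923455, sin β = 0.596736, cos β = 0.802437, cos(α−β) = -0.512043, d² = 104.734826. Work in radians in the unit-radius frame; every candidate has L = ρ·(t + p + q).
LSL: p² = 2 + d² − 2cos(α−β) + 2d(sin α − sin β) = 103.398622; p = √p² = 10.168511; φ = atan2(cos β − cos α, d + sin α − sin β) = 0.170555 rad; t = (φ − α) mod 2π = 3.705955 rad, q = (β − φ) mod 2π = 0.468873 rad → L = 6.42·(3.705955 + 10.168511 + 0.468873) = 6.42·14.343339 = 92.084236 m
RSR: p² = 2 + d² − 2cos(α−β) + 2d(sin β − sin α) = 112.119202; p = √p² = 10.588636; φ = atan2(cos α − cos β, d − sin α + sin β) = -0.163725 rad; t = (α − φ) mod 2π = 2.911511 rad, q = (φ − β) mod 2π = 5.480032 rad → L = 6.42·(2.911511 + 10.588636 + 5.480032) = 6.42·18.980179 = 121.852746 m
LSR: p² = d² − 2 + 2cos(α−β) + 2d(sin α + sin β) = 121.778460; p = √p² = 11.035328; φ = atan2(−cos α − cos β, d + sin α + sin β) − atan2(−2, p) = 0.190081 rad; t = (φ − α) mod 2π = 3.725481 rad, q = (φ − β) mod 2π = 5.833838 rad → L = 6.42·(3.725481 + 11.035328 + 5.833838) = 6.42·20.594647 = 132.217632 m
RSL: p² = d² − 2 + 2cos(α−β) − 2d(sin α + sin β) = 81.643021; p = √p² = 9.035653; φ = atan2(cos α + cos β, d − sin α − sin β) − atan2(2, p) = -0.230910 rad; t = (α − φ) mod 2π = 2.978696 rad, q = (β − φ) mod 2π = 0.870338 rad → L = 6.42·(2.978696 + 9.035653 + 0.870338) = 6.42·12.884687 = 82.719690 m
RLR: c = (6 − d² + 2cos(α−β) + 2d(sin α − sin β))/8 = -13.014900, |c| > 1 → infeasible
LRL: c = (6 − d² + 2cos(α−β) − 2d(sin α − sin β))/8 = -11.924828, |c| > 1 → infeasible
Shortest: RSL with L = 82.719690 m ≈ 82.7197 m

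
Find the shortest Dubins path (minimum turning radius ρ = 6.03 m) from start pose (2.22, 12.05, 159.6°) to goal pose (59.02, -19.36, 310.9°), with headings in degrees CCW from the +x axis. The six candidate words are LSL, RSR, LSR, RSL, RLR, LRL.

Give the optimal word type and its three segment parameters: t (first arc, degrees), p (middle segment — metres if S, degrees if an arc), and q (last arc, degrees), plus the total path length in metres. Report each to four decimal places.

Let ψ = atan2(Δy, Δx) = atan2(-31.41, 56.80) = -28.9423° be the start→goal bearing.
Normalize: d = |goal − start| / ρ = 64.906302/6.03 = 10.763898, α = (θ_start − ψ) mod 360° = 188.5423° = 3.290684 rad, β = (θ_goal − ψ) mod 360° = 339.8423° = 5.931367 rad.
Common terms: sin α = -0.148539, cos α = -0.988907, sin β = -0.344605, cos β = 0.938748, cos(α−β) = -0.877146, d² = 115.861491. Work in radians in the unit-radius frame; every candidate has L = ρ·(t + p + q).
LSL: p² = 2 + d² − 2cos(α−β) + 2d(sin α − sin β) = 123.836657; p = √p² = 11.128192; φ = atan2(cos β − cos α, d + sin α − sin β) = 0.174101 rad; t = (φ − α) mod 2π = 3.166602 rad, q = (β − φ) mod 2π = 5.757266 rad → L = 6.03·(3.166602 + 11.128192 + 5.757266) = 6.03·20.052060 = 120.913925 m
RSR: p² = 2 + d² − 2cos(α−β) + 2d(sin β − sin α) = 115.394910; p = √p² = 10.742202; φ = atan2(cos α − cos β, d − sin α + sin β) = -0.180424 rad; t = (α − φ) mod 2π = 3.471108 rad, q = (φ − β) mod 2π = 0.171394 rad → L = 6.03·(3.471108 + 10.742202 + 0.171394) = 6.03·14.384704 = 86.739768 m
LSR: p² = d² − 2 + 2cos(α−β) + 2d(sin α + sin β) = 101.490880; p = √p² = 10.074268; φ = atan2(−cos α − cos β, d + sin α + sin β) − atan2(−2, p) = 0.200861 rad; t = (φ − α) mod 2π = 3.193363 rad, q = (φ − β) mod 2π = 0.552680 rad → L = 6.03·(3.193363 + 10.074268 + 0.552680) = 6.03·13.820311 = 83.336472 m
RSL: p² = d² − 2 + 2cos(α−β) − 2d(sin α + sin β) = 122.723518; p = √p² = 11.078065; φ = atan2(cos α + cos β, d − sin α − sin β) − atan2(2, p) = -0.183069 rad; t = (α − φ) mod 2π = 3.473752 rad, q = (β − φ) mod 2π = 6.114436 rad → L = 6.03·(3.473752 + 11.078065 + 6.114436) = 6.03·20.666253 = 124.617504 m
RLR: c = (6 − d² + 2cos(α−β) + 2d(sin α − sin β))/8 = -13.424364, |c| > 1 → infeasible
LRL: c = (6 − d² + 2cos(α−β) − 2d(sin α − sin β))/8 = -14.479582, |c| > 1 → infeasible
Shortest: LSR with L = 83.336472 m ≈ 83.3365 m
Convert LSR to answer units (arcs ×180/π): t = 3.193363·180/π = 182.9662°, p = ρ·p = 6.03·10.074268 = 60.7478 m, q = 0.552680·180/π = 31.6662°, L = 83.3365 m.

LSR: t = 182.9662°, p = 60.7478 m, q = 31.6662°, L = 83.3365 m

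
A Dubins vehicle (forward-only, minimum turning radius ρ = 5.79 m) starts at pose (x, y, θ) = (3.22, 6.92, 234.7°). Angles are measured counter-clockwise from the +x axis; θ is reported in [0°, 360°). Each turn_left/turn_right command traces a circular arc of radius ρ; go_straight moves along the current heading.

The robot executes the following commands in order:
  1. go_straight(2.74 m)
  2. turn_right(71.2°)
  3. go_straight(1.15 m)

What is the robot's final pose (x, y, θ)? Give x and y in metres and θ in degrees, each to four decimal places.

(-5.8359, 2.8046, 163.5000°)

set_pose: (x, y, θ) = (3.2200, 6.9200, 234.7000°), ρ = 5.79
go_straight(2.74): x += 2.74·cos θ, y += 2.74·sin θ → (1.6367, 4.6838, 234.7000°)
turn_right(71.2°): centre at ρ to the right, rotate −71.2° → (-4.7332, 2.4780, 163.5000°)
go_straight(1.15): x += 1.15·cos θ, y += 1.15·sin θ → (-5.8359, 2.8046, 163.5000°)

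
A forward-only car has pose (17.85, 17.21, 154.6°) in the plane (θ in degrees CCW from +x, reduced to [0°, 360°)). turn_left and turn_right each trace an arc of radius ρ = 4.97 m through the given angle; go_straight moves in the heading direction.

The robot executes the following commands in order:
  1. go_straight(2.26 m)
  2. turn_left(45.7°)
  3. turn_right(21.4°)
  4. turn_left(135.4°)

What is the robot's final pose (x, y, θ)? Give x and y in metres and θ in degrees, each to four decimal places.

set_pose: (x, y, θ) = (17.8500, 17.2100, 154.6000°), ρ = 4.97
go_straight(2.26): x += 2.26·cos θ, y += 2.26·sin θ → (15.8085, 18.1794, 154.6000°)
turn_left(45.7°): centre at ρ to the left, rotate +45.7° → (11.9524, 18.3511, 200.3000°)
turn_right(21.4°): centre at ρ to the right, rotate −21.4° → (10.1327, 18.0433, 178.9000°)
turn_left(135.4°): centre at ρ to the left, rotate +135.4° → (6.4803, 9.6031, 314.3000°)

(6.4803, 9.6031, 314.3000°)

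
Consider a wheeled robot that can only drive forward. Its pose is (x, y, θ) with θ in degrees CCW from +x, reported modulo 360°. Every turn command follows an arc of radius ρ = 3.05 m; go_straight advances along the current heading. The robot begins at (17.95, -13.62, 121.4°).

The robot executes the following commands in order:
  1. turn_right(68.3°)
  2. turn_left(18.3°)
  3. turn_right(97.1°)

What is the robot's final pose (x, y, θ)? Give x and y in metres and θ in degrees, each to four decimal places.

set_pose: (x, y, θ) = (17.9500, -13.6200, 121.4000°), ρ = 3.05
turn_right(68.3°): centre at ρ to the right, rotate −68.3° → (18.1143, -10.1996, 53.1000°)
turn_left(18.3°): centre at ρ to the left, rotate +18.3° → (18.5659, -9.3412, 71.4000°)
turn_right(97.1°): centre at ρ to the right, rotate −97.1° → (22.7793, -7.5657, -25.7000° ≡ 334.3000°)

(22.7793, -7.5657, 334.3000°)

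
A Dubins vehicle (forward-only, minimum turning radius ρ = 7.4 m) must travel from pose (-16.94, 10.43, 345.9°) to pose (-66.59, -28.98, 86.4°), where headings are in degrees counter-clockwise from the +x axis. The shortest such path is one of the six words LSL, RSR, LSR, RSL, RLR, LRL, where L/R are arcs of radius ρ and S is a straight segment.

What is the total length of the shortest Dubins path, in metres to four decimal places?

85.5376 m

Let ψ = atan2(Δy, Δx) = atan2(-39.41, -49.65) = -141.5590° be the start→goal bearing.
Normalize: d = |goal − start| / ρ = 63.389830/7.4 = 8.566193, α = (θ_start − ψ) mod 360° = 127.4590° = 2.224579 rad, β = (θ_goal − ψ) mod 360° = 227.9590° = 3.978635 rad.
Common terms: sin α = 0.793789, cos α = -0.608193, sin β = -0.742666, cos β = -0.669662, cos(α−β) = -0.182236, d² = 73.379668. Work in radians in the unit-radius frame; every candidate has L = ρ·(t + p + q).
LSL: p² = 2 + d² − 2cos(α−β) + 2d(sin α − sin β) = 102.067272; p = √p² = 10.102835; φ = atan2(cos β − cos α, d + sin α − sin β) = -0.006084 rad; t = (φ − α) mod 2π = 4.052522 rad, q = (β − φ) mod 2π = 3.984719 rad → L = 7.4·(4.052522 + 10.102835 + 3.984719) = 7.4·18.140076 = 134.236563 m
RSR: p² = 2 + d² − 2cos(α−β) + 2d(sin β − sin α) = 49.421005; p = √p² = 7.030007; φ = atan2(cos α − cos β, d − sin α + sin β) = 0.008744 rad; t = (α − φ) mod 2π = 2.215835 rad, q = (φ − β) mod 2π = 2.313294 rad → L = 7.4·(2.215835 + 7.030007 + 2.313294) = 7.4·11.559137 = 85.537613 m
LSR: p² = d² − 2 + 2cos(α−β) + 2d(sin α + sin β) = 71.891058; p = √p² = 8.478859; φ = atan2(−cos α − cos β, d + sin α + sin β) − atan2(−2, p) = 0.378863 rad; t = (φ − α) mod 2π = 4.437469 rad, q = (φ − β) mod 2π = 2.683413 rad → L = 7.4·(4.437469 + 8.478859 + 2.683413) = 7.4·15.599742 = 115.438091 m
RSL: p² = d² − 2 + 2cos(α−β) − 2d(sin α + sin β) = 70.139335; p = √p² = 8.374923; φ = atan2(cos α + cos β, d − sin α − sin β) − atan2(2, p) = -0.383376 rad; t = (α − φ) mod 2π = 2.607955 rad, q = (β − φ) mod 2π = 4.362011 rad → L = 7.4·(2.607955 + 8.374923 + 4.362011) = 7.4·15.344889 = 113.552179 m
RLR: c = (6 − d² + 2cos(α−β) + 2d(sin α − sin β))/8 = -5.177626, |c| > 1 → infeasible
LRL: c = (6 − d² + 2cos(α−β) − 2d(sin α − sin β))/8 = -11.758409, |c| > 1 → infeasible
Shortest: RSR with L = 85.537613 m ≈ 85.5376 m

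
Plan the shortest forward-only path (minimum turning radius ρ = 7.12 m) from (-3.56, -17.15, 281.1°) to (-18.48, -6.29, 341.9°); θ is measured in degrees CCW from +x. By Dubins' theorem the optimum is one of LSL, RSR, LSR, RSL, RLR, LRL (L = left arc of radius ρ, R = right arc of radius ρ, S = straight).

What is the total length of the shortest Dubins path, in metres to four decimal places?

Let ψ = atan2(Δy, Δx) = atan2(10.86, -14.92) = 143.9498° be the start→goal bearing.
Normalize: d = |goal − start| / ρ = 18.453888/7.12 = 2.591838, α = (θ_start − ψ) mod 360° = 137.1502° = 2.393723 rad, β = (θ_goal − ψ) mod 360° = 197.9502° = 3.454883 rad.
Common terms: sin α = 0.680079, cos α = -0.733139, sin β = -0.308190, cos β = -0.951325, cos(α−β) = 0.487860, d² = 6.717626. Work in radians in the unit-radius frame; every candidate has L = ρ·(t + p + q).
LSL: p² = 2 + d² − 2cos(α−β) + 2d(sin α − sin β) = 12.864773; p = √p² = 3.586750; φ = atan2(cos β − cos α, d + sin α − sin β) = -0.060869 rad; t = (φ − α) mod 2π = 3.828594 rad, q = (β − φ) mod 2π = 3.515751 rad → L = 7.12·(3.828594 + 3.586750 + 3.515751) = 7.12·10.931095 = 77.829398 m
RSR: p² = 2 + d² − 2cos(α−β) + 2d(sin β − sin α) = 2.619039; p = √p² = 1.618345; φ = atan2(cos α − cos β, d − sin α + sin β) = 0.135232 rad; t = (α − φ) mod 2π = 2.258490 rad, q = (φ − β) mod 2π = 2.963535 rad → L = 7.12·(2.258490 + 1.618345 + 2.963535) = 7.12·6.840370 = 48.703433 m
LSR: p² = d² − 2 + 2cos(α−β) + 2d(sin α + sin β) = 7.621095; p = √p² = 2.760633; φ = atan2(−cos α − cos β, d + sin α + sin β) − atan2(−2, p) = 1.143792 rad; t = (φ − α) mod 2π = 5.033254 rad, q = (φ − β) mod 2π = 3.972094 rad → L = 7.12·(5.033254 + 2.760633 + 3.972094) = 7.12·11.765981 = 83.773788 m
RSL: p² = d² − 2 + 2cos(α−β) − 2d(sin α + sin β) = 3.765595; p = √p² = 1.940514; φ = atan2(cos α + cos β, d − sin α − sin β) − atan2(2, p) = -1.449593 rad; t = (α − φ) mod 2π = 3.843315 rad, q = (β − φ) mod 2π = 4.904475 rad → L = 7.12·(3.843315 + 1.940514 + 4.904475) = 7.12·10.688305 = 76.100729 m
RLR: c = (6 − d² + 2cos(α−β) + 2d(sin α − sin β))/8 = 0.672620; p = 2π − arccos c = 5.450133 rad; φ = atan2(cos α − cos β, d − sin α + sin β) = 0.135232 rad; t = (α − φ + p/2) mod 2π = 4.983557 rad, q = (α − β − t + p) mod 2π = 5.688601 rad → L = 7.12·(4.983557 + 5.450133 + 5.688601) = 7.12·16.122291 = 114.790710 m
LRL: c = (6 − d² + 2cos(α−β) − 2d(sin α − sin β))/8 = -0.608097; p = 2π − arccos c = 4.058728 rad; φ = atan2(cos β − cos α, d + sin α − sin β) = -0.060869 rad; t = (φ − α + p/2) mod 2π = 5.857958 rad, q = (β − α − t + p) mod 2π = 5.545115 rad → L = 7.12·(5.857958 + 4.058728 + 5.545115) = 7.12·15.461802 = 110.088029 m
Shortest: RSR with L = 48.703433 m ≈ 48.7034 m

48.7034 m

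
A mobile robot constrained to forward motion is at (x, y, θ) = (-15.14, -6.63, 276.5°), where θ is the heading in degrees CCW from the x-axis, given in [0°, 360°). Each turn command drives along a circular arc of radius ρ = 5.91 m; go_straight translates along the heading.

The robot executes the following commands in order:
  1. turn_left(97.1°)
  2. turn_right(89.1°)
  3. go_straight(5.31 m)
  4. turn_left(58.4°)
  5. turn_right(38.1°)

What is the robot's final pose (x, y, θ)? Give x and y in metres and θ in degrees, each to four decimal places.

set_pose: (x, y, θ) = (-15.1400, -6.6300, 276.5000°), ρ = 5.91
turn_left(97.1°): centre at ρ to the left, rotate +97.1° → (-7.8783, -11.7053, 373.6000° ≡ 13.6000°)
turn_right(89.1°): centre at ρ to the right, rotate −89.1° → (-0.7669, -15.9698, -75.5000° ≡ 284.5000°)
go_straight(5.31): x += 5.31·cos θ, y += 5.31·sin θ → (0.5627, -21.1107, 284.5000°)
turn_left(58.4°): centre at ρ to the left, rotate +58.4° → (4.5466, -25.2797, 342.9000°)
turn_right(38.1°): centre at ρ to the right, rotate −38.1° → (7.6618, -27.5555, 304.8000°)

(7.6618, -27.5555, 304.8000°)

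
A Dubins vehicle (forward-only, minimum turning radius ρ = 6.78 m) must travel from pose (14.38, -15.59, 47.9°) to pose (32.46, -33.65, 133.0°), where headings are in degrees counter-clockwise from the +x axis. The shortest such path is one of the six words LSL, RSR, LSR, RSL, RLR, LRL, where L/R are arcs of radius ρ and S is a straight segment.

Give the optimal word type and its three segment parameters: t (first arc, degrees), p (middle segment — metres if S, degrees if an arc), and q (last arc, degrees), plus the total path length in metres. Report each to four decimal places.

RSR: t = 74.1756°, p = 20.0831 m, q = 200.7244°, L = 52.6129 m

Let ψ = atan2(Δy, Δx) = atan2(-18.06, 18.08) = -44.9683° be the start→goal bearing.
Normalize: d = |goal − start| / ρ = 25.554843/6.78 = 3.769151, α = (θ_start − ψ) mod 360° = 92.8683° = 1.620857 rad, β = (θ_goal − ψ) mod 360° = 177.9683° = 3.106133 rad.
Common terms: sin α = 0.998747, cos α = -0.050040, sin β = 0.035453, cos β = -0.999371, cos(α−β) = 0.085417, d² = 14.206498. Work in radians in the unit-radius frame; every candidate has L = ρ·(t + p + q).
LSL: p² = 2 + d² − 2cos(α−β) + 2d(sin α − sin β) = 23.297270; p = √p² = 4.826725; φ = atan2(cos β − cos α, d + sin α − sin β) = -0.197973 rad; t = (φ − α) mod 2π = 4.464355 rad, q = (β − φ) mod 2π = 3.304106 rad → L = 6.78·(4.464355 + 4.826725 + 3.304106) = 6.78·12.595185 = 85.395355 m
RSR: p² = 2 + d² − 2cos(α−β) + 2d(sin β − sin α) = 8.774059; p = √p² = 2.962104; φ = atan2(cos α − cos β, d − sin α + sin β) = 0.326249 rad; t = (α − φ) mod 2π = 1.294608 rad, q = (φ − β) mod 2π = 3.503302 rad → L = 6.78·(1.294608 + 2.962104 + 3.503302) = 6.78·7.760014 = 52.612894 m
LSR: p² = d² − 2 + 2cos(α−β) + 2d(sin α + sin β) = 20.173442; p = √p² = 4.491486; φ = atan2(−cos α − cos β, d + sin α + sin β) − atan2(−2, p) = 0.634023 rad; t = (φ − α) mod 2π = 5.296351 rad, q = (φ − β) mod 2π = 3.811075 rad → L = 6.78·(5.296351 + 4.491486 + 3.811075) = 6.78·13.598912 = 92.200621 m
RSL: p² = d² − 2 + 2cos(α−β) − 2d(sin α + sin β) = 4.581222; p = √p² = 2.140379; φ = atan2(cos α + cos β, d − sin α − sin β) − atan2(2, p) = -1.117886 rad; t = (α − φ) mod 2π = 2.738743 rad, q = (β − φ) mod 2π = 4.224019 rad → L = 6.78·(2.738743 + 2.140379 + 4.224019) = 6.78·9.103141 = 61.719296 m
RLR: c = (6 − d² + 2cos(α−β) + 2d(sin α − sin β))/8 = -0.096757; p = 2π − arccos c = 4.615480 rad; φ = atan2(cos α − cos β, d − sin α + sin β) = 0.326249 rad; t = (α − φ + p/2) mod 2π = 3.602348 rad, q = (α − β − t + p) mod 2π = 5.811042 rad → L = 6.78·(3.602348 + 4.615480 + 5.811042) = 6.78·14.028870 = 95.115740 m
LRL: c = (6 − d² + 2cos(α−β) − 2d(sin α − sin β))/8 = -1.912159, |c| > 1 → infeasible
Shortest: RSR with L = 52.612894 m ≈ 52.6129 m
Convert RSR to answer units (arcs ×180/π): t = 1.294608·180/π = 74.1756°, p = ρ·p = 6.78·2.962104 = 20.0831 m, q = 3.503302·180/π = 200.7244°, L = 52.6129 m.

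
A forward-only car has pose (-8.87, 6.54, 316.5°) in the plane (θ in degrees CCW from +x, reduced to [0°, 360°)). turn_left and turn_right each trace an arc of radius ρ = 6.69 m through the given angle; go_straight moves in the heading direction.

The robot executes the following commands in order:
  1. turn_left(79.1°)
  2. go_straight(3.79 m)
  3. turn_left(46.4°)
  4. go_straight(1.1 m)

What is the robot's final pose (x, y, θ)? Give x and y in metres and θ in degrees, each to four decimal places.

set_pose: (x, y, θ) = (-8.8700, 6.5400, 316.5000°), ρ = 6.69
turn_left(79.1°): centre at ρ to the left, rotate +79.1° → (-0.3705, 5.9531, 395.6000° ≡ 35.6000°)
go_straight(3.79): x += 3.79·cos θ, y += 3.79·sin θ → (2.7111, 8.1594, 35.6000°)
turn_left(46.4°): centre at ρ to the left, rotate +46.4° → (5.4416, 12.6679, 82.0000°)
go_straight(1.1): x += 1.1·cos θ, y += 1.1·sin θ → (5.5947, 13.7572, 82.0000°)

(5.5947, 13.7572, 82.0000°)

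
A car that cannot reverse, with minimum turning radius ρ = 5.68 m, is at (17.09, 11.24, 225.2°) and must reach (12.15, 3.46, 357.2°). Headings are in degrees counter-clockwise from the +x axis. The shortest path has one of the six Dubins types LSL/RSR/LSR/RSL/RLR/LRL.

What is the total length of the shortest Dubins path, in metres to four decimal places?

Let ψ = atan2(Δy, Δx) = atan2(-7.78, -4.94) = -122.4140° be the start→goal bearing.
Normalize: d = |goal − start| / ρ = 9.215856/5.68 = 1.622510, α = (θ_start − ψ) mod 360° = 347.6140° = 6.067008 rad, β = (θ_goal − ψ) mod 360° = 119.6140° = 2.087658 rad.
Common terms: sin α = -0.214497, cos α = 0.976725, sin β = 0.869374, cos β = -0.494154, cos(α−β) = -0.669131, d² = 2.632538. Work in radians in the unit-radius frame; every candidate has L = ρ·(t + p + q).
LSL: p² = 2 + d² − 2cos(α−β) + 2d(sin α − sin β) = 2.453615; p = √p² = 1.566402; φ = atan2(cos β − cos α, d + sin α − sin β) = -1.219761 rad; t = (φ − α) mod 2π = 5.279601 rad, q = (β − φ) mod 2π = 3.307419 rad → L = 5.68·(5.279601 + 1.566402 + 3.307419) = 5.68·10.153422 = 57.671436 m
RSR: p² = 2 + d² − 2cos(α−β) + 2d(sin β − sin α) = 9.487984; p = √p² = 3.080257; φ = atan2(cos α − cos β, d − sin α + sin β) = 0.497828 rad; t = (α − φ) mod 2π = 5.569181 rad, q = (φ − β) mod 2π = 4.693355 rad → L = 5.68·(5.569181 + 3.080257 + 4.693355) = 5.68·13.342793 = 75.787065 m
LSR: p² = d² − 2 + 2cos(α−β) + 2d(sin α + sin β) = 1.419367; p = √p² = 1.191372; φ = atan2(−cos α − cos β, d + sin α + sin β) − atan2(−2, p) = 0.824747 rad; t = (φ − α) mod 2π = 1.040924 rad, q = (φ − β) mod 2π = 5.020275 rad → L = 5.68·(1.040924 + 1.191372 + 5.020275) = 5.68·7.252570 = 41.194599 m
RSL: p² = d² − 2 + 2cos(α−β) − 2d(sin α + sin β) = -2.830813 < 0 → infeasible
RLR: c = (6 − d² + 2cos(α−β) + 2d(sin α − sin β))/8 = -0.185998; p = 2π − arccos c = 4.525301 rad; φ = atan2(cos α − cos β, d − sin α + sin β) = 0.497828 rad; t = (α − φ + p/2) mod 2π = 1.548646 rad, q = (α − β − t + p) mod 2π = 0.672821 rad → L = 5.68·(1.548646 + 4.525301 + 0.672821) = 5.68·6.746768 = 38.321644 m
LRL: c = (6 − d² + 2cos(α−β) − 2d(sin α − sin β))/8 = 0.693298; p = 2π − arccos c = 5.478445 rad; φ = atan2(cos β − cos α, d + sin α − sin β) = -1.219761 rad; t = (φ − α + p/2) mod 2π = 1.735638 rad, q = (β − α − t + p) mod 2π = 6.046641 rad → L = 5.68·(1.735638 + 5.478445 + 6.046641) = 5.68·13.260724 = 75.320912 m
Shortest: RLR with L = 38.321644 m ≈ 38.3216 m

38.3216 m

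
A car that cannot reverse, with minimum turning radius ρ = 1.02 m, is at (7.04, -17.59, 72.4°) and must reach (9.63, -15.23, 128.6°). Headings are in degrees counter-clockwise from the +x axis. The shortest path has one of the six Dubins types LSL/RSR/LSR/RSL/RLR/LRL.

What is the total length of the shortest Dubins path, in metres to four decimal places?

Let ψ = atan2(Δy, Δx) = atan2(2.36, 2.59) = 42.3397° be the start→goal bearing.
Normalize: d = |goal − start| / ρ = 3.503955/1.02 = 3.435250, α = (θ_start − ψ) mod 360° = 30.0603° = 0.524651 rad, β = (θ_goal − ψ) mod 360° = 86.2603° = 1.505527 rad.
Common terms: sin α = 0.500911, cos α = 0.865499, sin β = 0.997871, cos β = 0.065223, cos(α−β) = 0.556296, d² = 11.800942. Work in radians in the unit-radius frame; every candidate has L = ρ·(t + p + q).
LSL: p² = 2 + d² − 2cos(α−β) + 2d(sin α − sin β) = 9.273992; p = √p² = 3.045323; φ = atan2(cos β − cos α, d + sin α − sin β) = -0.265911 rad; t = (φ − α) mod 2π = 5.492623 rad, q = (β − φ) mod 2π = 1.771437 rad → L = 1.02·(5.492623 + 3.045323 + 1.771437) = 1.02·10.309383 = 10.515571 m
RSR: p² = 2 + d² − 2cos(α−β) + 2d(sin β − sin α) = 16.102710; p = √p² = 4.012818; φ = atan2(cos α − cos β, d − sin α + sin β) = 0.200776 rad; t = (α − φ) mod 2π = 0.323876 rad, q = (φ − β) mod 2π = 4.978435 rad → L = 1.02·(0.323876 + 4.012818 + 4.978435) = 1.02·9.315128 = 9.501431 m
LSR: p² = d² − 2 + 2cos(α−β) + 2d(sin α + sin β) = 21.210915; p = √p² = 4.605531; φ = atan2(−cos α − cos β, d + sin α + sin β) − atan2(−2, p) = 0.223246 rad; t = (φ − α) mod 2π = 5.981780 rad, q = (φ − β) mod 2π = 5.000905 rad → L = 1.02·(5.981780 + 4.605531 + 5.000905) = 1.02·15.588215 = 15.899979 m
RSL: p² = d² − 2 + 2cos(α−β) − 2d(sin α + sin β) = 0.616151; p = √p² = 0.784953; φ = atan2(cos α + cos β, d − sin α − sin β) − atan2(2, p) = -0.748762 rad; t = (α − φ) mod 2π = 1.273413 rad, q = (β − φ) mod 2π = 2.254288 rad → L = 1.02·(1.273413 + 0.784953 + 2.254288) = 1.02·4.312654 = 4.398907 m
RLR: c = (6 − d² + 2cos(α−β) + 2d(sin α − sin β))/8 = -1.012839, |c| > 1 → infeasible
LRL: c = (6 − d² + 2cos(α−β) − 2d(sin α − sin β))/8 = -0.159249; p = 2π − arccos c = 4.552459 rad; φ = atan2(cos β − cos α, d + sin α − sin β) = -0.265911 rad; t = (φ − α + p/2) mod 2π = 1.485667 rad, q = (β − α − t + p) mod 2π = 4.047667 rad → L = 1.02·(1.485667 + 4.552459 + 4.047667) = 1.02·10.085793 = 10.287509 m
Shortest: RSL with L = 4.398907 m ≈ 4.3989 m

4.3989 m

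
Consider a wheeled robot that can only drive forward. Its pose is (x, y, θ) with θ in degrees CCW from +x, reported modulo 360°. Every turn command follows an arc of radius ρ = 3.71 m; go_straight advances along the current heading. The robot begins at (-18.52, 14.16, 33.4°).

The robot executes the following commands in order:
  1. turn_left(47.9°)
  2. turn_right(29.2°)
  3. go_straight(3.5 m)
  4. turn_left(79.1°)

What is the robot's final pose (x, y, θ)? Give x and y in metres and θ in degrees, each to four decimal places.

(-14.1412, 25.8985, 131.2000°)

set_pose: (x, y, θ) = (-18.5200, 14.1600, 33.4000°), ρ = 3.71
turn_left(47.9°): centre at ρ to the left, rotate +47.9° → (-16.8950, 16.6961, 81.3000°)
turn_right(29.2°): centre at ρ to the right, rotate −29.2° → (-16.1552, 18.4139, 52.1000°)
go_straight(3.5): x += 3.5·cos θ, y += 3.5·sin θ → (-14.0052, 21.1757, 52.1000°)
turn_left(79.1°): centre at ρ to the left, rotate +79.1° → (-14.1412, 25.8985, 131.2000°)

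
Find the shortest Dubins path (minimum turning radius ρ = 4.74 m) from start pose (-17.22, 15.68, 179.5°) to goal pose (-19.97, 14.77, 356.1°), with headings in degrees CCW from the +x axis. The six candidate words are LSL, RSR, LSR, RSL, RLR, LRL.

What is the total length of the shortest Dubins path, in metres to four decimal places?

33.4205 m

Let ψ = atan2(Δy, Δx) = atan2(-0.91, -2.75) = -161.6902° be the start→goal bearing.
Normalize: d = |goal − start| / ρ = 2.896653/4.74 = 0.611108, α = (θ_start − ψ) mod 360° = 341.1902° = 5.954892 rad, β = (θ_goal − ψ) mod 360° = 157.7902° = 2.753958 rad.
Common terms: sin α = -0.322428, cos α = 0.946594, sin β = 0.378000, cos β = -0.925806, cos(α−β) = -0.998240, d² = 0.373453. Work in radians in the unit-radius frame; every candidate has L = ρ·(t + p + q).
LSL: p² = 2 + d² − 2cos(α−β) + 2d(sin α − sin β) = 3.513858; p = √p² = 1.874529; φ = atan2(cos β − cos α, d + sin α − sin β) = -1.618464 rad; t = (φ − α) mod 2π = 4.993015 rad, q = (β − φ) mod 2π = 4.372421 rad → L = 4.74·(4.993015 + 1.874529 + 4.372421) = 4.74·11.239965 = 53.277436 m
RSR: p² = 2 + d² − 2cos(α−β) + 2d(sin β − sin α) = 5.226008; p = √p² = 2.286046; φ = atan2(cos α − cos β, d − sin α + sin β) = 0.959763 rad; t = (α − φ) mod 2π = 4.995128 rad, q = (φ − β) mod 2π = 4.488991 rad → L = 4.74·(4.995128 + 2.286046 + 4.488991) = 4.74·11.770166 = 55.790585 m
LSR: p² = d² − 2 + 2cos(α−β) + 2d(sin α + sin β) = -3.555106 < 0 → infeasible
RSL: p² = d² − 2 + 2cos(α−β) − 2d(sin α + sin β) = -3.690947 < 0 → infeasible
RLR: c = (6 − d² + 2cos(α−β) + 2d(sin α − sin β))/8 = 0.346749; p = 2π − arccos c = 5.066492 rad; φ = atan2(cos α − cos β, d − sin α + sin β) = 0.959763 rad; t = (α − φ + p/2) mod 2π = 1.245189 rad, q = (α − β − t + p) mod 2π = 0.739051 rad → L = 4.74·(1.245189 + 5.066492 + 0.739051) = 4.74·7.050732 = 33.420470 m
LRL: c = (6 − d² + 2cos(α−β) − 2d(sin α − sin β))/8 = 0.560768; p = 2π − arccos c = 5.307702 rad; φ = atan2(cos β − cos α, d + sin α − sin β) = -1.618464 rad; t = (φ − α + p/2) mod 2π = 1.363681 rad, q = (β − α − t + p) mod 2π = 0.743087 rad → L = 4.74·(1.363681 + 5.307702 + 0.743087) = 4.74·7.414470 = 35.144586 m
Shortest: RLR with L = 33.420470 m ≈ 33.4205 m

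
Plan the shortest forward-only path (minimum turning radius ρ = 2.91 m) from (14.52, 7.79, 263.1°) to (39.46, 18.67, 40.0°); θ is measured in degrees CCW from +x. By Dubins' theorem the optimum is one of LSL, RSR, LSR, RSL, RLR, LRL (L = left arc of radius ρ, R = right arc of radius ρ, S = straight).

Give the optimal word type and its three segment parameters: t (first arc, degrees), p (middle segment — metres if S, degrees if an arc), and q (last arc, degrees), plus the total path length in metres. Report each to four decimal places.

Let ψ = atan2(Δy, Δx) = atan2(10.88, 24.94) = 23.5691° be the start→goal bearing.
Normalize: d = |goal − start| / ρ = 27.209888/2.91 = 9.350477, α = (θ_start − ψ) mod 360° = 239.5309° = 4.180603 rad, β = (θ_goal − ψ) mod 360° = 16.4309° = 0.286773 rad.
Common terms: sin α = -0.861903, cos α = -0.507073, sin β = 0.282859, cos β = 0.959162, cos(α−β) = -0.730162, d² = 87.431419. Work in radians in the unit-radius frame; every candidate has L = ρ·(t + p + q).
LSL: p² = 2 + d² − 2cos(α−β) + 2d(sin α − sin β) = 69.483607; p = √p² = 8.335683; φ = atan2(cos β − cos α, d + sin α − sin β) = 0.176819 rad; t = (φ − α) mod 2π = 2.279401 rad, q = (β − φ) mod 2π = 0.109955 rad → L = 2.91·(2.279401 + 8.335683 + 0.109955) = 2.91·10.725039 = 31.209862 m
RSR: p² = 2 + d² − 2cos(α−β) + 2d(sin β − sin α) = 112.299880; p = √p² = 10.597164; φ = atan2(cos α − cos β, d − sin α + sin β) = -0.138806 rad; t = (α − φ) mod 2π = 4.319409 rad, q = (φ − β) mod 2π = 5.857605 rad → L = 2.91·(4.319409 + 10.597164 + 5.857605) = 2.91·20.774179 = 60.452860 m
LSR: p² = d² − 2 + 2cos(α−β) + 2d(sin α + sin β) = 73.142421; p = √p² = 8.552334; φ = atan2(−cos α − cos β, d + sin α + sin β) − atan2(−2, p) = 0.178231 rad; t = (φ − α) mod 2π = 2.280813 rad, q = (φ − β) mod 2π = 6.174642 rad → L = 2.91·(2.280813 + 8.552334 + 6.174642) = 2.91·17.007789 = 49.492667 m
RSL: p² = d² − 2 + 2cos(α−β) − 2d(sin α + sin β) = 94.799768; p = √p² = 9.736517; φ = atan2(cos α + cos β, d − sin α − sin β) − atan2(2, p) = -0.157096 rad; t = (α − φ) mod 2π = 4.337699 rad, q = (β − φ) mod 2π = 0.443869 rad → L = 2.91·(4.337699 + 9.736517 + 0.443869) = 2.91·14.518086 = 42.247629 m
RLR: c = (6 − d² + 2cos(α−β) + 2d(sin α − sin β))/8 = -13.037485, |c| > 1 → infeasible
LRL: c = (6 − d² + 2cos(α−β) − 2d(sin α − sin β))/8 = -7.685451, |c| > 1 → infeasible
Shortest: LSL with L = 31.209862 m ≈ 31.2099 m
Convert LSL to answer units (arcs ×180/π): t = 2.279401·180/π = 130.6000°, p = ρ·p = 2.91·8.335683 = 24.2568 m, q = 0.109955·180/π = 6.3000°, L = 31.2099 m.

LSL: t = 130.6000°, p = 24.2568 m, q = 6.3000°, L = 31.2099 m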